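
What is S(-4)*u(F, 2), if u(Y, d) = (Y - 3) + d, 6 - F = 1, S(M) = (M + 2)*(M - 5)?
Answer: 72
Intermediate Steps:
S(M) = (-5 + M)*(2 + M) (S(M) = (2 + M)*(-5 + M) = (-5 + M)*(2 + M))
F = 5 (F = 6 - 1*1 = 6 - 1 = 5)
u(Y, d) = -3 + Y + d (u(Y, d) = (-3 + Y) + d = -3 + Y + d)
S(-4)*u(F, 2) = (-10 + (-4)**2 - 3*(-4))*(-3 + 5 + 2) = (-10 + 16 + 12)*4 = 18*4 = 72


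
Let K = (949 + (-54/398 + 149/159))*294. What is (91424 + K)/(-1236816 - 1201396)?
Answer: -1954705147/12857910982 ≈ -0.15202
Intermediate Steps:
K = 2945161366/10547 (K = (949 + (-54*1/398 + 149*(1/159)))*294 = (949 + (-27/199 + 149/159))*294 = (949 + 25358/31641)*294 = (30052667/31641)*294 = 2945161366/10547 ≈ 2.7924e+5)
(91424 + K)/(-1236816 - 1201396) = (91424 + 2945161366/10547)/(-1236816 - 1201396) = (3909410294/10547)/(-2438212) = (3909410294/10547)*(-1/2438212) = -1954705147/12857910982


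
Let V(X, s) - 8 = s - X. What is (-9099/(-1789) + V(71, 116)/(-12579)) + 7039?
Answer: 158518827913/22503831 ≈ 7044.1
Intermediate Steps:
V(X, s) = 8 + s - X (V(X, s) = 8 + (s - X) = 8 + s - X)
(-9099/(-1789) + V(71, 116)/(-12579)) + 7039 = (-9099/(-1789) + (8 + 116 - 1*71)/(-12579)) + 7039 = (-9099*(-1/1789) + (8 + 116 - 71)*(-1/12579)) + 7039 = (9099/1789 + 53*(-1/12579)) + 7039 = (9099/1789 - 53/12579) + 7039 = 114361504/22503831 + 7039 = 158518827913/22503831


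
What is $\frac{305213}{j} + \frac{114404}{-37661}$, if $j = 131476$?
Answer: $- \frac{3546753511}{4951517636} \approx -0.7163$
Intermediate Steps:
$\frac{305213}{j} + \frac{114404}{-37661} = \frac{305213}{131476} + \frac{114404}{-37661} = 305213 \cdot \frac{1}{131476} + 114404 \left(- \frac{1}{37661}\right) = \frac{305213}{131476} - \frac{114404}{37661} = - \frac{3546753511}{4951517636}$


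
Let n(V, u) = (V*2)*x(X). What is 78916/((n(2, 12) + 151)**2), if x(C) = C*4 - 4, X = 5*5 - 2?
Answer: 78916/253009 ≈ 0.31191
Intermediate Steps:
X = 23 (X = 25 - 2 = 23)
x(C) = -4 + 4*C (x(C) = 4*C - 4 = -4 + 4*C)
n(V, u) = 176*V (n(V, u) = (V*2)*(-4 + 4*23) = (2*V)*(-4 + 92) = (2*V)*88 = 176*V)
78916/((n(2, 12) + 151)**2) = 78916/((176*2 + 151)**2) = 78916/((352 + 151)**2) = 78916/(503**2) = 78916/253009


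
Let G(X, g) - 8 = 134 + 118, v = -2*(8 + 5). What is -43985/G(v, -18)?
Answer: -8797/52 ≈ -169.17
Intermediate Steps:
v = -26 (v = -2*13 = -26)
G(X, g) = 260 (G(X, g) = 8 + (134 + 118) = 8 + 252 = 260)
-43985/G(v, -18) = -43985/260 = -43985*1/260 = -8797/52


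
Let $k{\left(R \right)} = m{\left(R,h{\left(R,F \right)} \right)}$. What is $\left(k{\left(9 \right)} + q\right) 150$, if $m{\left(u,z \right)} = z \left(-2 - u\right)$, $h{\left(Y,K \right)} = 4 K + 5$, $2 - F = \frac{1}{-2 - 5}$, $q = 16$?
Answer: $- \frac{139950}{7} \approx -19993.0$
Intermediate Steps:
$F = \frac{15}{7}$ ($F = 2 - \frac{1}{-2 - 5} = 2 - \frac{1}{-7} = 2 - - \frac{1}{7} = 2 + \frac{1}{7} = \frac{15}{7} \approx 2.1429$)
$h{\left(Y,K \right)} = 5 + 4 K$
$k{\left(R \right)} = - \frac{190}{7} - \frac{95 R}{7}$ ($k{\left(R \right)} = - \left(5 + 4 \cdot \frac{15}{7}\right) \left(2 + R\right) = - \left(5 + \frac{60}{7}\right) \left(2 + R\right) = \left(-1\right) \frac{95}{7} \left(2 + R\right) = - \frac{190}{7} - \frac{95 R}{7}$)
$\left(k{\left(9 \right)} + q\right) 150 = \left(\left(- \frac{190}{7} - \frac{855}{7}\right) + 16\right) 150 = \left(- \frac{1045}{7} + 16\right) 150 = \left(- \frac{933}{7}\right) 150 = - \frac{139950}{7}$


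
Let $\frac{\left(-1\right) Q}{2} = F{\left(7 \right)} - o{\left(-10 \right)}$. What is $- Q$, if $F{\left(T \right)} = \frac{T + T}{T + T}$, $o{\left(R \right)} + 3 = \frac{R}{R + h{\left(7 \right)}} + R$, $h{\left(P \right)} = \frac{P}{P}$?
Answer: $\frac{232}{9} \approx 25.778$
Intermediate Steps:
$h{\left(P \right)} = 1$
$o{\left(R \right)} = -3 + R + \frac{R}{1 + R}$ ($o{\left(R \right)} = -3 + \left(\frac{R}{R + 1} + R\right) = -3 + \left(\frac{R}{1 + R} + R\right) = -3 + \left(R + \frac{R}{1 + R}\right) = -3 + R + \frac{R}{1 + R}$)
$F{\left(T \right)} = 1$ ($F{\left(T \right)} = \frac{2 T}{2 T} = 2 T \frac{1}{2 T} = 1$)
$Q = - \frac{232}{9}$ ($Q = - 2 \left(1 - \frac{-3 + \left(-10\right)^{2} - -10}{1 - 10}\right) = - 2 \left(1 - \frac{-3 + 100 + 10}{-9}\right) = - 2 \left(1 - \left(- \frac{1}{9}\right) 107\right) = - 2 \left(1 - - \frac{107}{9}\right) = - 2 \left(1 + \frac{107}{9}\right) = \left(-2\right) \frac{116}{9} = - \frac{232}{9} \approx -25.778$)
$- Q = \left(-1\right) \left(- \frac{232}{9}\right) = \frac{232}{9}$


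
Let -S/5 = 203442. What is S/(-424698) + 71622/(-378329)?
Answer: 59070386989/26779261607 ≈ 2.2058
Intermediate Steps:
S = -1017210 (S = -5*203442 = -1017210)
S/(-424698) + 71622/(-378329) = -1017210/(-424698) + 71622/(-378329) = -1017210*(-1/424698) + 71622*(-1/378329) = 169535/70783 - 71622/378329 = 59070386989/26779261607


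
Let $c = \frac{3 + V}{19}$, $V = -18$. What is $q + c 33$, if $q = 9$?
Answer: $- \frac{324}{19} \approx -17.053$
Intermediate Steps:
$c = - \frac{15}{19}$ ($c = \frac{3 - 18}{19} = \left(-15\right) \frac{1}{19} = - \frac{15}{19} \approx -0.78947$)
$q + c 33 = 9 - \frac{495}{19} = - \frac{324}{19}$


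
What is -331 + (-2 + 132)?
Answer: -201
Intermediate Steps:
-331 + (-2 + 132) = -331 + 130 = -201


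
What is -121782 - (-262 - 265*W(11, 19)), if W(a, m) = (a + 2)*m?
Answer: -56065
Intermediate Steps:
W(a, m) = m*(2 + a) (W(a, m) = (2 + a)*m = m*(2 + a))
-121782 - (-262 - 265*W(11, 19)) = -121782 - (-262 - 5035*(2 + 11)) = -121782 - (-262 - 5035*13) = -121782 - (-262 - 265*247) = -121782 - (-262 - 65455) = -121782 - 1*(-65717) = -121782 + 65717 = -56065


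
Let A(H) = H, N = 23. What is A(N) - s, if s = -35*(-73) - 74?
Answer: -2458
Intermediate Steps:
s = 2481 (s = 2555 - 74 = 2481)
A(N) - s = 23 - 1*2481 = 23 - 2481 = -2458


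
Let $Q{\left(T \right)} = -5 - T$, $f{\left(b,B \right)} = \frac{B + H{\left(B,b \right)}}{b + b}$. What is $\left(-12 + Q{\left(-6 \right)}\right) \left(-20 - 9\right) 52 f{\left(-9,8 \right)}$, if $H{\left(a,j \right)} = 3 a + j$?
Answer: $- \frac{190762}{9} \approx -21196.0$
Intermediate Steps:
$H{\left(a,j \right)} = j + 3 a$
$f{\left(b,B \right)} = \frac{b + 4 B}{2 b}$ ($f{\left(b,B \right)} = \frac{B + \left(b + 3 B\right)}{b + b} = \frac{b + 4 B}{2 b}$)
$\left(-12 + Q{\left(-6 \right)}\right) \left(-20 - 9\right) 52 f{\left(-9,8 \right)} = \left(-12 - -1\right) \left(-20 - 9\right) 52 \frac{-9 + 4 \cdot 8}{2 \left(-9\right)} = \left(-12 + \left(-5 + 6\right)\right) \left(-29\right) 52 \cdot \frac{1}{2} \left(- \frac{1}{9}\right) \left(-9 + 32\right) = \left(-12 + 1\right) \left(-29\right) 52 \cdot \frac{1}{2} \left(- \frac{1}{9}\right) 23 = \left(-11\right) \left(-29\right) 52 \left(- \frac{23}{18}\right) = 319 \cdot 52 \left(- \frac{23}{18}\right) = 16588 \left(- \frac{23}{18}\right) = - \frac{190762}{9}$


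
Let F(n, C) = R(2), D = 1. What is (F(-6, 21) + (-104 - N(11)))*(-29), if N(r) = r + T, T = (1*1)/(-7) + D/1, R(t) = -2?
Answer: 23925/7 ≈ 3417.9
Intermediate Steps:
F(n, C) = -2
T = 6/7 (T = (1*1)/(-7) + 1/1 = 1*(-1/7) + 1*1 = -1/7 + 1 = 6/7 ≈ 0.85714)
N(r) = 6/7 + r (N(r) = r + 6/7 = 6/7 + r)
(F(-6, 21) + (-104 - N(11)))*(-29) = (-2 + (-104 - (6/7 + 11)))*(-29) = (-2 + (-104 - 1*83/7))*(-29) = (-2 + (-104 - 83/7))*(-29) = (-2 - 811/7)*(-29) = -825/7*(-29) = 23925/7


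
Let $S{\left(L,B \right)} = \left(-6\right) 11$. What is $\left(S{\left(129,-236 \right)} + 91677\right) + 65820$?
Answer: $157431$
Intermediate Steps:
$S{\left(L,B \right)} = -66$
$\left(S{\left(129,-236 \right)} + 91677\right) + 65820 = \left(-66 + 91677\right) + 65820 = 91611 + 65820 = 157431$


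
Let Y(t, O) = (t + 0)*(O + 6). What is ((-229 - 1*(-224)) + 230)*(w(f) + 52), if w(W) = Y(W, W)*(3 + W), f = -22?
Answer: -1493100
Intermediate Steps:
Y(t, O) = t*(6 + O)
w(W) = W*(3 + W)*(6 + W) (w(W) = (W*(6 + W))*(3 + W) = W*(3 + W)*(6 + W))
((-229 - 1*(-224)) + 230)*(w(f) + 52) = ((-229 - 1*(-224)) + 230)*(-22*(3 - 22)*(6 - 22) + 52) = ((-229 + 224) + 230)*(-22*(-19)*(-16) + 52) = (-5 + 230)*(-6688 + 52) = 225*(-6636) = -1493100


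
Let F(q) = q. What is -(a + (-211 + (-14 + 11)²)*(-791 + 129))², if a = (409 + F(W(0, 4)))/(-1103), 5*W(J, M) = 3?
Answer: -543885322901299344/30415225 ≈ -1.7882e+10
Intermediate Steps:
W(J, M) = ⅗ (W(J, M) = (⅕)*3 = ⅗)
a = -2048/5515 (a = (409 + ⅗)/(-1103) = (2048/5)*(-1/1103) = -2048/5515 ≈ -0.37135)
-(a + (-211 + (-14 + 11)²)*(-791 + 129))² = -(-2048/5515 + (-211 + (-14 + 11)²)*(-791 + 129))² = -(-2048/5515 + (-211 + (-3)²)*(-662))² = -(-2048/5515 + (-211 + 9)*(-662))² = -(-2048/5515 - 202*(-662))² = -(-2048/5515 + 133724)² = -(737485812/5515)² = -1*543885322901299344/30415225 = -543885322901299344/30415225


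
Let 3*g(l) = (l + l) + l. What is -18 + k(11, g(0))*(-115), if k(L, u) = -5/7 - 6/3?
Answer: 2059/7 ≈ 294.14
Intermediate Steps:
g(l) = l (g(l) = ((l + l) + l)/3 = (2*l + l)/3 = (3*l)/3 = l)
k(L, u) = -19/7 (k(L, u) = -5*⅐ - 6*⅓ = -5/7 - 2 = -19/7)
-18 + k(11, g(0))*(-115) = -18 - 19/7*(-115) = -18 + 2185/7 = 2059/7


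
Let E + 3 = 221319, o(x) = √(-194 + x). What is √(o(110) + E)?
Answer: √(221316 + 2*I*√21) ≈ 470.44 + 0.0097*I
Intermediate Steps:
E = 221316 (E = -3 + 221319 = 221316)
√(o(110) + E) = √(√(-194 + 110) + 221316) = √(√(-84) + 221316) = √(2*I*√21 + 221316) = √(221316 + 2*I*√21)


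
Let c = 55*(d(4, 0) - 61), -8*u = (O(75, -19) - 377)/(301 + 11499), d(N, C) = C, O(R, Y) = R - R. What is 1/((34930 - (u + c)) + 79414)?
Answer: 94400/11110785223 ≈ 8.4963e-6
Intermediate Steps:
O(R, Y) = 0
u = 377/94400 (u = -(0 - 377)/(8*(301 + 11499)) = -(-377)/(8*11800) = -⅛*(-377/11800) = 377/94400 ≈ 0.0039936)
c = -3355 (c = 55*(0 - 61) = 55*(-61) = -3355)
1/((34930 - (u + c)) + 79414) = 1/((34930 - (377/94400 - 3355)) + 79414) = 1/((34930 - 1*(-316711623/94400)) + 79414) = 1/((34930 + 316711623/94400) + 79414) = 1/(3614103623/94400 + 79414) = 1/(11110785223/94400) = 94400/11110785223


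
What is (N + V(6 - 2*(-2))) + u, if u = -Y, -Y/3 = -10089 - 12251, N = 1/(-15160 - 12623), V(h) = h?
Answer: -1861738831/27783 ≈ -67010.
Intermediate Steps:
N = -1/27783 (N = 1/(-27783) = -1/27783 ≈ -3.5993e-5)
Y = 67020 (Y = -3*(-10089 - 12251) = -3*(-22340) = 67020)
u = -67020 (u = -1*67020 = -67020)
(N + V(6 - 2*(-2))) + u = (-1/27783 + (6 - 2*(-2))) - 67020 = (-1/27783 + (6 + 4)) - 67020 = (-1/27783 + 10) - 67020 = 277829/27783 - 67020 = -1861738831/27783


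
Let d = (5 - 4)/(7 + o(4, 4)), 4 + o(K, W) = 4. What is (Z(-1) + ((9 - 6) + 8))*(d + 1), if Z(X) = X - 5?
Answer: 40/7 ≈ 5.7143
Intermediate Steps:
o(K, W) = 0 (o(K, W) = -4 + 4 = 0)
Z(X) = -5 + X
d = ⅐ (d = (5 - 4)/(7 + 0) = 1/7 = 1*(⅐) = ⅐ ≈ 0.14286)
(Z(-1) + ((9 - 6) + 8))*(d + 1) = ((-5 - 1) + ((9 - 6) + 8))*(⅐ + 1) = (-6 + (3 + 8))*(8/7) = (-6 + 11)*(8/7) = 5*(8/7) = 40/7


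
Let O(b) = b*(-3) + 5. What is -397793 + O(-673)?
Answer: -395769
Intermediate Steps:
O(b) = 5 - 3*b (O(b) = -3*b + 5 = 5 - 3*b)
-397793 + O(-673) = -397793 + (5 - 3*(-673)) = -397793 + (5 + 2019) = -397793 + 2024 = -395769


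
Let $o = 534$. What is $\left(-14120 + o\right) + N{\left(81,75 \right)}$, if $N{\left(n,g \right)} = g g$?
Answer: $-7961$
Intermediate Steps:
$N{\left(n,g \right)} = g^{2}$
$\left(-14120 + o\right) + N{\left(81,75 \right)} = \left(-14120 + 534\right) + 75^{2} = -13586 + 5625 = -7961$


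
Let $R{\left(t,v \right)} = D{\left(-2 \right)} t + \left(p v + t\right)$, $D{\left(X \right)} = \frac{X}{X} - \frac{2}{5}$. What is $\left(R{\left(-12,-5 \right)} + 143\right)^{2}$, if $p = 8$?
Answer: $\frac{175561}{25} \approx 7022.4$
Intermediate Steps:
$D{\left(X \right)} = \frac{3}{5}$ ($D{\left(X \right)} = 1 - \frac{2}{5} = \frac{3}{5}$)
$R{\left(t,v \right)} = 8 v + \frac{8 t}{5}$ ($R{\left(t,v \right)} = \frac{3 t}{5} + \left(8 v + t\right) = \frac{3 t}{5} + \left(t + 8 v\right) = 8 v + \frac{8 t}{5}$)
$\left(R{\left(-12,-5 \right)} + 143\right)^{2} = \left(\left(8 \left(-5\right) + \frac{8}{5} \left(-12\right)\right) + 143\right)^{2} = \left(\left(-40 - \frac{96}{5}\right) + 143\right)^{2} = \left(- \frac{296}{5} + 143\right)^{2} = \left(\frac{419}{5}\right)^{2} = \frac{175561}{25}$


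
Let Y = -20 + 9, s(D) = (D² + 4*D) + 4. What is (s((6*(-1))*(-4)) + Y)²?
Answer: 442225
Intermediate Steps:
s(D) = 4 + D² + 4*D
Y = -11
(s((6*(-1))*(-4)) + Y)² = ((4 + ((6*(-1))*(-4))² + 4*((6*(-1))*(-4))) - 11)² = ((4 + (-6*(-4))² + 4*(-6*(-4))) - 11)² = ((4 + 24² + 4*24) - 11)² = ((4 + 576 + 96) - 11)² = (676 - 11)² = 665² = 442225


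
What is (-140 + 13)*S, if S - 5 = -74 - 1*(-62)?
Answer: 889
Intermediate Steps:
S = -7 (S = 5 + (-74 - 1*(-62)) = 5 + (-74 + 62) = 5 - 12 = -7)
(-140 + 13)*S = (-140 + 13)*(-7) = -127*(-7) = 889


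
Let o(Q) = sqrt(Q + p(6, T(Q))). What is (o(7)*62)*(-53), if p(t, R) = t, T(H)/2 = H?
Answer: -3286*sqrt(13) ≈ -11848.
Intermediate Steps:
T(H) = 2*H
o(Q) = sqrt(6 + Q) (o(Q) = sqrt(Q + 6) = sqrt(6 + Q))
(o(7)*62)*(-53) = (sqrt(6 + 7)*62)*(-53) = (sqrt(13)*62)*(-53) = (62*sqrt(13))*(-53) = -3286*sqrt(13)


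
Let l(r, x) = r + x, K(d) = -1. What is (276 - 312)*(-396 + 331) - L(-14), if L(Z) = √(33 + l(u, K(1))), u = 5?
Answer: 2340 - √37 ≈ 2333.9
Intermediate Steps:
L(Z) = √37 (L(Z) = √(33 + (5 - 1)) = √(33 + 4) = √37)
(276 - 312)*(-396 + 331) - L(-14) = (276 - 312)*(-396 + 331) - √37 = -36*(-65) - √37 = 2340 - √37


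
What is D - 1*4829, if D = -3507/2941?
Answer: -14205596/2941 ≈ -4830.2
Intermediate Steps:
D = -3507/2941 (D = -3507*1/2941 = -3507/2941 ≈ -1.1925)
D - 1*4829 = -3507/2941 - 1*4829 = -3507/2941 - 4829 = -14205596/2941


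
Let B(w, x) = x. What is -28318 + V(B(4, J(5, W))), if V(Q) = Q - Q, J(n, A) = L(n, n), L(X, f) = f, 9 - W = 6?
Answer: -28318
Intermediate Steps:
W = 3 (W = 9 - 1*6 = 9 - 6 = 3)
J(n, A) = n
V(Q) = 0
-28318 + V(B(4, J(5, W))) = -28318 + 0 = -28318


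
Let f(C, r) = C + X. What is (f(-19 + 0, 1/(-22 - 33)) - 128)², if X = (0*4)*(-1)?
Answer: 21609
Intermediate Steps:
X = 0 (X = 0*(-1) = 0)
f(C, r) = C (f(C, r) = C + 0 = C)
(f(-19 + 0, 1/(-22 - 33)) - 128)² = ((-19 + 0) - 128)² = (-19 - 128)² = (-147)² = 21609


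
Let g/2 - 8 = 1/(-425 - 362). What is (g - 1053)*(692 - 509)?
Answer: -149350143/787 ≈ -1.8977e+5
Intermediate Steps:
g = 12590/787 (g = 16 + 2/(-425 - 362) = 16 + 2/(-787) = 16 + 2*(-1/787) = 16 - 2/787 = 12590/787 ≈ 15.997)
(g - 1053)*(692 - 509) = (12590/787 - 1053)*(692 - 509) = -816121/787*183 = -149350143/787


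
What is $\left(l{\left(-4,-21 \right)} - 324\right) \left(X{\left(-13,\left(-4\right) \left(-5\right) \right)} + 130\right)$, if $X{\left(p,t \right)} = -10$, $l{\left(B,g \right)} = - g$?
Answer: $-36360$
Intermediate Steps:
$\left(l{\left(-4,-21 \right)} - 324\right) \left(X{\left(-13,\left(-4\right) \left(-5\right) \right)} + 130\right) = \left(\left(-1\right) \left(-21\right) - 324\right) \left(-10 + 130\right) = \left(21 - 324\right) 120 = \left(-303\right) 120 = -36360$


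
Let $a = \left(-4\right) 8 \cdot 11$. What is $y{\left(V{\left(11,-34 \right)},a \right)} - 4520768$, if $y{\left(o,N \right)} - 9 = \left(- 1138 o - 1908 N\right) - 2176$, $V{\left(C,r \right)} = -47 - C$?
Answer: $-3785315$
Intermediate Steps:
$a = -352$ ($a = \left(-32\right) 11 = -352$)
$y{\left(o,N \right)} = -2167 - 1908 N - 1138 o$ ($y{\left(o,N \right)} = 9 - \left(2176 + 1138 o + 1908 N\right) = -2167 - 1908 N - 1138 o$)
$y{\left(V{\left(11,-34 \right)},a \right)} - 4520768 = \left(-2167 - -671616 - 1138 \left(-47 - 11\right)\right) - 4520768 = \left(-2167 + 671616 - 1138 \left(-47 - 11\right)\right) - 4520768 = \left(-2167 + 671616 - -66004\right) - 4520768 = \left(-2167 + 671616 + 66004\right) - 4520768 = 735453 - 4520768 = -3785315$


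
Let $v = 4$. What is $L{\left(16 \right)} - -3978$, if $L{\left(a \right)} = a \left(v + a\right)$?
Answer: $4298$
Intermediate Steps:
$L{\left(a \right)} = a \left(4 + a\right)$
$L{\left(16 \right)} - -3978 = 16 \left(4 + 16\right) - -3978 = 16 \cdot 20 + 3978 = 320 + 3978 = 4298$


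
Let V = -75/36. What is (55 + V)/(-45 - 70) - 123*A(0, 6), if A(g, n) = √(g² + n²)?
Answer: -203815/276 ≈ -738.46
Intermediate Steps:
V = -25/12 (V = -75*1/36 = -25/12 ≈ -2.0833)
(55 + V)/(-45 - 70) - 123*A(0, 6) = (55 - 25/12)/(-45 - 70) - 123*√(0² + 6²) = (635/12)/(-115) - 123*√(0 + 36) = (635/12)*(-1/115) - 123*√36 = -127/276 - 123*6 = -127/276 - 738 = -203815/276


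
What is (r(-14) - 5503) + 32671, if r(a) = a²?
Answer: 27364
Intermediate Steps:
(r(-14) - 5503) + 32671 = ((-14)² - 5503) + 32671 = (196 - 5503) + 32671 = -5307 + 32671 = 27364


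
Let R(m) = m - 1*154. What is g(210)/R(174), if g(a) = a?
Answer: 21/2 ≈ 10.500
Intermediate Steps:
R(m) = -154 + m (R(m) = m - 154 = -154 + m)
g(210)/R(174) = 210/(-154 + 174) = 210/20 = 210*(1/20) = 21/2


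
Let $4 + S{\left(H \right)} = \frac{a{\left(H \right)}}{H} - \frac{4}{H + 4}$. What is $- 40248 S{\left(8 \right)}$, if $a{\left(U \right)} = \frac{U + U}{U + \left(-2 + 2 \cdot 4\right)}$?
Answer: $\frac{1180608}{7} \approx 1.6866 \cdot 10^{5}$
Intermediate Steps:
$a{\left(U \right)} = \frac{2 U}{6 + U}$ ($a{\left(U \right)} = \frac{2 U}{U + \left(-2 + 8\right)} = \frac{2 U}{U + 6} = \frac{2 U}{6 + U}$)
$S{\left(H \right)} = -4 - \frac{4}{4 + H} + \frac{2}{6 + H}$ ($S{\left(H \right)} = -4 - \left(\frac{4}{H + 4} - \frac{2 H \frac{1}{6 + H}}{H}\right) = -4 + \left(\frac{2}{6 + H} - \frac{4}{4 + H}\right) = -4 + \left(- \frac{4}{4 + H} + \frac{2}{6 + H}\right) = -4 - \frac{4}{4 + H} + \frac{2}{6 + H}$)
$- 40248 S{\left(8 \right)} = - 40248 \frac{2 \left(4 + 8 - 2 \left(5 + 8\right) \left(6 + 8\right)\right)}{\left(4 + 8\right) \left(6 + 8\right)} = - 40248 \frac{2 \left(4 + 8 - 26 \cdot 14\right)}{12 \cdot 14} = - 40248 \cdot 2 \cdot \frac{1}{12} \cdot \frac{1}{14} \left(4 + 8 - 364\right) = - 40248 \cdot 2 \cdot \frac{1}{12} \cdot \frac{1}{14} \left(-352\right) = \left(-40248\right) \left(- \frac{88}{21}\right) = \frac{1180608}{7}$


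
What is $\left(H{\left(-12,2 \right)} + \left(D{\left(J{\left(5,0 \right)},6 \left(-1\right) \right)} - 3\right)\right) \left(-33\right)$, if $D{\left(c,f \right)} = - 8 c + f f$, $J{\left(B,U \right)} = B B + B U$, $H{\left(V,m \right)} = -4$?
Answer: $5643$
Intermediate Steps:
$J{\left(B,U \right)} = B^{2} + B U$
$D{\left(c,f \right)} = f^{2} - 8 c$ ($D{\left(c,f \right)} = - 8 c + f^{2} = f^{2} - 8 c$)
$\left(H{\left(-12,2 \right)} + \left(D{\left(J{\left(5,0 \right)},6 \left(-1\right) \right)} - 3\right)\right) \left(-33\right) = \left(-4 + \left(\left(\left(6 \left(-1\right)\right)^{2} - 8 \cdot 5 \left(5 + 0\right)\right) - 3\right)\right) \left(-33\right) = \left(-4 + \left(\left(\left(-6\right)^{2} - 8 \cdot 5 \cdot 5\right) - 3\right)\right) \left(-33\right) = \left(-4 + \left(\left(36 - 200\right) - 3\right)\right) \left(-33\right) = \left(-4 - 167\right) \left(-33\right) = \left(-171\right) \left(-33\right) = 5643$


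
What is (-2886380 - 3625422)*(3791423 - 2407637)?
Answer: -9010940442372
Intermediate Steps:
(-2886380 - 3625422)*(3791423 - 2407637) = -6511802*1383786 = -9010940442372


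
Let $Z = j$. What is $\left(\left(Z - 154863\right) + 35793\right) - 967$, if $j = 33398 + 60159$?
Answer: $-26480$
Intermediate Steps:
$j = 93557$
$Z = 93557$
$\left(\left(Z - 154863\right) + 35793\right) - 967 = \left(\left(93557 - 154863\right) + 35793\right) - 967 = \left(-61306 + 35793\right) - 967 = -25513 - 967 = -26480$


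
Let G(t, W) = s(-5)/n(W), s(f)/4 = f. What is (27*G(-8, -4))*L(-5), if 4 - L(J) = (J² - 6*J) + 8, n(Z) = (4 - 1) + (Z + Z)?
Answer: -6372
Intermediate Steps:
s(f) = 4*f
n(Z) = 3 + 2*Z
L(J) = -4 - J² + 6*J (L(J) = 4 - ((J² - 6*J) + 8) = 4 - (8 + J² - 6*J) = 4 + (-8 - J² + 6*J) = -4 - J² + 6*J)
G(t, W) = -20/(3 + 2*W) (G(t, W) = (4*(-5))/(3 + 2*W) = -20/(3 + 2*W))
(27*G(-8, -4))*L(-5) = (27*(-20/(3 + 2*(-4))))*(-4 - 1*(-5)² + 6*(-5)) = (27*(-20/(3 - 8)))*(-4 - 1*25 - 30) = (27*(-20/(-5)))*(-4 - 25 - 30) = (27*(-20*(-⅕)))*(-59) = (27*4)*(-59) = 108*(-59) = -6372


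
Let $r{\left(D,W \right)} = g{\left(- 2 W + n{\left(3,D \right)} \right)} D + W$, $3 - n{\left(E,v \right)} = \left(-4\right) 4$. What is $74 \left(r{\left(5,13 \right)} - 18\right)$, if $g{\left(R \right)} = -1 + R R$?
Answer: $17390$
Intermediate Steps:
$n{\left(E,v \right)} = 19$ ($n{\left(E,v \right)} = 3 - \left(-4\right) 4 = 3 - -16 = 3 + 16 = 19$)
$g{\left(R \right)} = -1 + R^{2}$
$r{\left(D,W \right)} = W + D \left(-1 + \left(19 - 2 W\right)^{2}\right)$ ($r{\left(D,W \right)} = \left(-1 + \left(- 2 W + 19\right)^{2}\right) D + W = \left(-1 + \left(19 - 2 W\right)^{2}\right) D + W = D \left(-1 + \left(19 - 2 W\right)^{2}\right) + W = W + D \left(-1 + \left(19 - 2 W\right)^{2}\right)$)
$74 \left(r{\left(5,13 \right)} - 18\right) = 74 \left(\left(13 + 5 \left(-1 + \left(-19 + 2 \cdot 13\right)^{2}\right)\right) - 18\right) = 74 \left(\left(13 + 5 \left(-1 + \left(-19 + 26\right)^{2}\right)\right) - 18\right) = 74 \left(\left(13 + 5 \left(-1 + 7^{2}\right)\right) - 18\right) = 74 \left(\left(13 + 5 \left(-1 + 49\right)\right) - 18\right) = 74 \left(\left(13 + 5 \cdot 48\right) - 18\right) = 74 \left(\left(13 + 240\right) - 18\right) = 74 \left(253 - 18\right) = 74 \cdot 235 = 17390$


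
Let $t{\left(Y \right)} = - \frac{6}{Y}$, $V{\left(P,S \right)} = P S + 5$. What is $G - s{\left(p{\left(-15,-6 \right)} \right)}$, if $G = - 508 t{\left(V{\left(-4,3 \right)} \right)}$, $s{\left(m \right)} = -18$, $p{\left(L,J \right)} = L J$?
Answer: $- \frac{2922}{7} \approx -417.43$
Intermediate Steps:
$V{\left(P,S \right)} = 5 + P S$
$p{\left(L,J \right)} = J L$
$G = - \frac{3048}{7}$ ($G = - 508 \left(- \frac{6}{5 - 12}\right) = - 508 \left(- \frac{6}{-7}\right) = - 508 \left(\left(-6\right) \left(- \frac{1}{7}\right)\right) = \left(-508\right) \frac{6}{7} = - \frac{3048}{7} \approx -435.43$)
$G - s{\left(p{\left(-15,-6 \right)} \right)} = - \frac{3048}{7} - -18 = - \frac{3048}{7} + 18 = - \frac{2922}{7}$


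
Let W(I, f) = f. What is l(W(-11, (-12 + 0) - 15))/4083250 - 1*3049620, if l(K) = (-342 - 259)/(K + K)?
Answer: -672427486709399/220495500 ≈ -3.0496e+6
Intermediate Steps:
l(K) = -601/(2*K) (l(K) = -601*1/(2*K) = -601/(2*K))
l(W(-11, (-12 + 0) - 15))/4083250 - 1*3049620 = -601/(2*((-12 + 0) - 15))/4083250 - 1*3049620 = -601/(2*(-12 - 15))*(1/4083250) - 3049620 = -601/2/(-27)*(1/4083250) - 3049620 = -601/2*(-1/27)*(1/4083250) - 3049620 = (601/54)*(1/4083250) - 3049620 = 601/220495500 - 3049620 = -672427486709399/220495500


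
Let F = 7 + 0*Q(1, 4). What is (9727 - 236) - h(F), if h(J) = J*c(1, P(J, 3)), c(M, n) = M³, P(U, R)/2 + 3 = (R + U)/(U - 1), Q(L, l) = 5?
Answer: 9484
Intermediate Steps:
P(U, R) = -6 + 2*(R + U)/(-1 + U) (P(U, R) = -6 + 2*((R + U)/(U - 1)) = -6 + 2*((R + U)/(-1 + U)) = -6 + 2*(R + U)/(-1 + U))
F = 7 (F = 7 + 0*5 = 7 + 0 = 7)
h(J) = J (h(J) = J*1³ = J*1 = J)
(9727 - 236) - h(F) = (9727 - 236) - 1*7 = 9491 - 7 = 9484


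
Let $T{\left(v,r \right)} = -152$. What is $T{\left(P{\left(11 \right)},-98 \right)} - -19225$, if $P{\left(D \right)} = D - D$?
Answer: $19073$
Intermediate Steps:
$P{\left(D \right)} = 0$
$T{\left(P{\left(11 \right)},-98 \right)} - -19225 = -152 - -19225 = -152 + 19225 = 19073$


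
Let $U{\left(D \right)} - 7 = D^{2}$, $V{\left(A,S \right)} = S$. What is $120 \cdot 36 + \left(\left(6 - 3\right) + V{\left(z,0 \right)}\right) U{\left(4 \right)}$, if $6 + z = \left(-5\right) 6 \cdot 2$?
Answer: $4389$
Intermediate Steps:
$z = -66$ ($z = -6 + \left(-5\right) 6 \cdot 2 = -6 - 60 = -66$)
$U{\left(D \right)} = 7 + D^{2}$
$120 \cdot 36 + \left(\left(6 - 3\right) + V{\left(z,0 \right)}\right) U{\left(4 \right)} = 120 \cdot 36 + \left(\left(6 - 3\right) + 0\right) \left(7 + 4^{2}\right) = 4320 + \left(3 + 0\right) \left(7 + 16\right) = 4320 + 3 \cdot 23 = 4320 + 69 = 4389$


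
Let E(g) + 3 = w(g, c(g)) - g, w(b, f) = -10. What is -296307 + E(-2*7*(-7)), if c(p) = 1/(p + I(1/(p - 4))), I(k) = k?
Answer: -296418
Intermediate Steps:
c(p) = 1/(p + 1/(-4 + p)) (c(p) = 1/(p + 1/(p - 4)) = 1/(p + 1/(-4 + p)))
E(g) = -13 - g (E(g) = -3 + (-10 - g) = -13 - g)
-296307 + E(-2*7*(-7)) = -296307 + (-13 - (-2*7)*(-7)) = -296307 + (-13 - (-14)*(-7)) = -296307 + (-13 - 1*98) = -296307 + (-13 - 98) = -296307 - 111 = -296418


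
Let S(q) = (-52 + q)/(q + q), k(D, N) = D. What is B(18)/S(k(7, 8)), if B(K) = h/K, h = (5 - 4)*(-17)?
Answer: 119/405 ≈ 0.29383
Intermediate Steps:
h = -17 (h = 1*(-17) = -17)
S(q) = (-52 + q)/(2*q) (S(q) = (-52 + q)/((2*q)) = (-52 + q)*(1/(2*q)) = (-52 + q)/(2*q))
B(K) = -17/K
B(18)/S(k(7, 8)) = (-17/18)/(((1/2)*(-52 + 7)/7)) = (-17*1/18)/(((1/2)*(1/7)*(-45))) = -17/(18*(-45/14)) = -17/18*(-14/45) = 119/405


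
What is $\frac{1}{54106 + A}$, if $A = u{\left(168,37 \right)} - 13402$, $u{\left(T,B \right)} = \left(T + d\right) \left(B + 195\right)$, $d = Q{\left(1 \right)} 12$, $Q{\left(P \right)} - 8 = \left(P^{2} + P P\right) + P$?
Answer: $\frac{1}{110304} \approx 9.0659 \cdot 10^{-6}$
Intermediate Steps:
$Q{\left(P \right)} = 8 + P + 2 P^{2}$ ($Q{\left(P \right)} = 8 + \left(\left(P^{2} + P P\right) + P\right) = 8 + \left(\left(P^{2} + P^{2}\right) + P\right) = 8 + \left(2 P^{2} + P\right) = 8 + \left(P + 2 P^{2}\right) = 8 + P + 2 P^{2}$)
$d = 132$ ($d = \left(8 + 1 + 2 \cdot 1^{2}\right) 12 = \left(8 + 1 + 2 \cdot 1\right) 12 = \left(8 + 1 + 2\right) 12 = 11 \cdot 12 = 132$)
$u{\left(T,B \right)} = \left(132 + T\right) \left(195 + B\right)$ ($u{\left(T,B \right)} = \left(T + 132\right) \left(B + 195\right) = \left(132 + T\right) \left(195 + B\right)$)
$A = 56198$ ($A = \left(25740 + 132 \cdot 37 + 195 \cdot 168 + 37 \cdot 168\right) - 13402 = \left(25740 + 4884 + 32760 + 6216\right) - 13402 = 69600 - 13402 = 56198$)
$\frac{1}{54106 + A} = \frac{1}{54106 + 56198} = \frac{1}{110304}$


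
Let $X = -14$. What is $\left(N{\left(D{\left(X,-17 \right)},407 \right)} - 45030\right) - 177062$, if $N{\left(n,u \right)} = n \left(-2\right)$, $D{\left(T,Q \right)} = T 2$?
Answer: $-222036$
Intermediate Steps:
$D{\left(T,Q \right)} = 2 T$
$N{\left(n,u \right)} = - 2 n$
$\left(N{\left(D{\left(X,-17 \right)},407 \right)} - 45030\right) - 177062 = \left(- 2 \cdot 2 \left(-14\right) - 45030\right) - 177062 = \left(\left(-2\right) \left(-28\right) - 45030\right) - 177062 = \left(56 - 45030\right) - 177062 = -44974 - 177062 = -222036$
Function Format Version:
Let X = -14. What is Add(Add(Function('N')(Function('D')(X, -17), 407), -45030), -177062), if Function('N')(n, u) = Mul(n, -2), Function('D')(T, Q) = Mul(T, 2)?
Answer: -222036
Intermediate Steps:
Function('D')(T, Q) = Mul(2, T)
Function('N')(n, u) = Mul(-2, n)
Add(Add(Function('N')(Function('D')(X, -17), 407), -45030), -177062) = Add(Add(Mul(-2, Mul(2, -14)), -45030), -177062) = Add(Add(Mul(-2, -28), -45030), -177062) = Add(Add(56, -45030), -177062) = Add(-44974, -177062) = -222036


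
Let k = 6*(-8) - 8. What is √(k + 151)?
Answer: √95 ≈ 9.7468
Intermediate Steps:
k = -56 (k = -48 - 8 = -56)
√(k + 151) = √(-56 + 151) = √95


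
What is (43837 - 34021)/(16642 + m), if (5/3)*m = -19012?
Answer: 24540/13087 ≈ 1.8751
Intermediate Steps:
m = -57036/5 (m = (⅗)*(-19012) = -57036/5 ≈ -11407.)
(43837 - 34021)/(16642 + m) = (43837 - 34021)/(16642 - 57036/5) = 9816/(26174/5) = 9816*(5/26174) = 24540/13087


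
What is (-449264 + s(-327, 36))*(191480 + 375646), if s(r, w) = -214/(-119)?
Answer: -4331400681636/17 ≈ -2.5479e+11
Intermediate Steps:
s(r, w) = 214/119 (s(r, w) = -214*(-1/119) = 214/119)
(-449264 + s(-327, 36))*(191480 + 375646) = (-449264 + 214/119)*(191480 + 375646) = -53462202/119*567126 = -4331400681636/17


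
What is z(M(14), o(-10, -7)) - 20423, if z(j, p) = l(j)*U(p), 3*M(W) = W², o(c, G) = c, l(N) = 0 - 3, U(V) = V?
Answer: -20393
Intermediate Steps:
l(N) = -3
M(W) = W²/3
z(j, p) = -3*p
z(M(14), o(-10, -7)) - 20423 = -3*(-10) - 20423 = 30 - 20423 = -20393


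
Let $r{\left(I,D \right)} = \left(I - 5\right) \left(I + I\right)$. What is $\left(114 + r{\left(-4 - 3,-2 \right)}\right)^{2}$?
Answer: $79524$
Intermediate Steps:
$r{\left(I,D \right)} = 2 I \left(-5 + I\right)$ ($r{\left(I,D \right)} = \left(-5 + I\right) 2 I = 2 I \left(-5 + I\right)$)
$\left(114 + r{\left(-4 - 3,-2 \right)}\right)^{2} = \left(114 + 2 \left(-4 - 3\right) \left(-5 - 7\right)\right)^{2} = \left(114 + 2 \left(-7\right) \left(-5 - 7\right)\right)^{2} = \left(114 + 2 \left(-7\right) \left(-12\right)\right)^{2} = \left(114 + 168\right)^{2} = 282^{2} = 79524$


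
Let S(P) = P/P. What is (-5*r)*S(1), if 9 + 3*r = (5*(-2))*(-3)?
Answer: -35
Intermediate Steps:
S(P) = 1
r = 7 (r = -3 + ((5*(-2))*(-3))/3 = -3 + (-10*(-3))/3 = -3 + (1/3)*30 = -3 + 10 = 7)
(-5*r)*S(1) = -5*7*1 = -35*1 = -35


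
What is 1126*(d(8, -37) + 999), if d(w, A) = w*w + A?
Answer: 1155276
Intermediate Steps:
d(w, A) = A + w² (d(w, A) = w² + A = A + w²)
1126*(d(8, -37) + 999) = 1126*((-37 + 8²) + 999) = 1126*((-37 + 64) + 999) = 1126*(27 + 999) = 1126*1026 = 1155276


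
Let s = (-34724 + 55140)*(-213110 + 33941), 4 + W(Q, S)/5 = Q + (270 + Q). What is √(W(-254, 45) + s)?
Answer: I*√3657915514 ≈ 60481.0*I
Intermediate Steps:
W(Q, S) = 1330 + 10*Q (W(Q, S) = -20 + 5*(Q + (270 + Q)) = -20 + 5*(270 + 2*Q) = -20 + (1350 + 10*Q) = 1330 + 10*Q)
s = -3657914304 (s = 20416*(-179169) = -3657914304)
√(W(-254, 45) + s) = √((1330 + 10*(-254)) - 3657914304) = √((1330 - 2540) - 3657914304) = √(-1210 - 3657914304) = √(-3657915514) = I*√3657915514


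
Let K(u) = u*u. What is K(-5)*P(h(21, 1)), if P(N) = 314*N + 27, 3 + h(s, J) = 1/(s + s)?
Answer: -476450/21 ≈ -22688.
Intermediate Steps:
h(s, J) = -3 + 1/(2*s) (h(s, J) = -3 + 1/(s + s) = -3 + 1/(2*s))
P(N) = 27 + 314*N
K(u) = u²
K(-5)*P(h(21, 1)) = (-5)²*(27 + 314*(-3 + (½)/21)) = 25*(27 + 314*(-3 + (½)*(1/21))) = 25*(27 + 314*(-3 + 1/42)) = 25*(27 + 314*(-125/42)) = 25*(27 - 19625/21) = 25*(-19058/21) = -476450/21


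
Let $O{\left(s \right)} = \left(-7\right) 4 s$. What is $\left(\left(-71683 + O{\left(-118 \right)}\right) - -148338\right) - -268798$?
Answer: $348757$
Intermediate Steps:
$O{\left(s \right)} = - 28 s$
$\left(\left(-71683 + O{\left(-118 \right)}\right) - -148338\right) - -268798 = \left(\left(-71683 - -3304\right) - -148338\right) - -268798 = \left(\left(-71683 + 3304\right) + 148338\right) + 268798 = \left(-68379 + 148338\right) + 268798 = 79959 + 268798 = 348757$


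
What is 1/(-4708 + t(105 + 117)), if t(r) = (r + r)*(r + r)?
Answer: 1/192428 ≈ 5.1968e-6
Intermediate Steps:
t(r) = 4*r² (t(r) = (2*r)*(2*r) = 4*r²)
1/(-4708 + t(105 + 117)) = 1/(-4708 + 4*(105 + 117)²) = 1/(-4708 + 4*222²) = 1/(-4708 + 4*49284) = 1/(-4708 + 197136) = 1/192428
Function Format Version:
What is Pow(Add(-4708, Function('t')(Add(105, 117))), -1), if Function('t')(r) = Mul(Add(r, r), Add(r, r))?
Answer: Rational(1, 192428) ≈ 5.1968e-6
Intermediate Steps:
Function('t')(r) = Mul(4, Pow(r, 2)) (Function('t')(r) = Mul(Mul(2, r), Mul(2, r)) = Mul(4, Pow(r, 2)))
Pow(Add(-4708, Function('t')(Add(105, 117))), -1) = Pow(Add(-4708, Mul(4, Pow(Add(105, 117), 2))), -1) = Pow(Add(-4708, Mul(4, Pow(222, 2))), -1) = Pow(Add(-4708, Mul(4, 49284)), -1) = Pow(Add(-4708, 197136), -1) = Pow(192428, -1) = Rational(1, 192428)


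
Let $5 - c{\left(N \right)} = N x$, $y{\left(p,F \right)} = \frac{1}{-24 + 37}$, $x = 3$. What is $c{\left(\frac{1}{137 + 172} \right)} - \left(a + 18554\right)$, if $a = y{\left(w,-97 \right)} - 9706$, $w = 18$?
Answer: $- \frac{11840893}{1339} \approx -8843.1$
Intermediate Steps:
$y{\left(p,F \right)} = \frac{1}{13}$
$a = - \frac{126177}{13}$ ($a = \frac{1}{13} - 9706 = - \frac{126177}{13} \approx -9705.9$)
$c{\left(N \right)} = 5 - 3 N$ ($c{\left(N \right)} = 5 - N 3 = 5 - 3 N$)
$c{\left(\frac{1}{137 + 172} \right)} - \left(a + 18554\right) = \left(5 - \frac{3}{137 + 172}\right) - \left(- \frac{126177}{13} + 18554\right) = \left(5 - \frac{3}{309}\right) - \frac{115025}{13} = \left(5 - \frac{1}{103}\right) - \frac{115025}{13} = \frac{514}{103} - \frac{115025}{13} = - \frac{11840893}{1339}$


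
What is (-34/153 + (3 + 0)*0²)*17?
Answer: -34/9 ≈ -3.7778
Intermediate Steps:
(-34/153 + (3 + 0)*0²)*17 = (-34*1/153 + 3*0)*17 = (-2/9 + 0)*17 = -2/9*17 = -34/9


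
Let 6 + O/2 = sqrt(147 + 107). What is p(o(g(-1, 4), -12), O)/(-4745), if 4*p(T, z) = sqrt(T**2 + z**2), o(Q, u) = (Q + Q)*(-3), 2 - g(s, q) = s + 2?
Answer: -sqrt(299 - 12*sqrt(254))/9490 ≈ -0.0010938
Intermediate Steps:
g(s, q) = -s (g(s, q) = 2 - (s + 2) = 2 - (2 + s) = 2 + (-2 - s) = -s)
o(Q, u) = -6*Q (o(Q, u) = (2*Q)*(-3) = -6*Q)
O = -12 + 2*sqrt(254) (O = -12 + 2*sqrt(147 + 107) = -12 + 2*sqrt(254) ≈ 19.875)
p(T, z) = sqrt(T**2 + z**2)/4
p(o(g(-1, 4), -12), O)/(-4745) = (sqrt((-(-6)*(-1))**2 + (-12 + 2*sqrt(254))**2)/4)/(-4745) = (sqrt((-6*1)**2 + (-12 + 2*sqrt(254))**2)/4)*(-1/4745) = (sqrt((-6)**2 + (-12 + 2*sqrt(254))**2)/4)*(-1/4745) = (sqrt(36 + (-12 + 2*sqrt(254))**2)/4)*(-1/4745) = -sqrt(36 + (-12 + 2*sqrt(254))**2)/18980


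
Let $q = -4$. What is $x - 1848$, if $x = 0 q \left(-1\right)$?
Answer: $-1848$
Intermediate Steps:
$x = 0$ ($x = 0 \left(-4\right) \left(-1\right) = 0 \left(-1\right) = 0$)
$x - 1848 = 0 - 1848 = -1848$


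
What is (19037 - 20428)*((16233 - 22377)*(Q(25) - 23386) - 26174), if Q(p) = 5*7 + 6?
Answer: -199477058846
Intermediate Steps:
Q(p) = 41 (Q(p) = 35 + 6 = 41)
(19037 - 20428)*((16233 - 22377)*(Q(25) - 23386) - 26174) = (19037 - 20428)*((16233 - 22377)*(41 - 23386) - 26174) = -1391*(-6144*(-23345) - 26174) = -1391*(143431680 - 26174) = -1391*143405506 = -199477058846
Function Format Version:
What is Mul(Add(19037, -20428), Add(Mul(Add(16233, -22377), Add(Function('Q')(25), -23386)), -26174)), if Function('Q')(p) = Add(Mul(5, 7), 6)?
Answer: -199477058846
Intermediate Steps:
Function('Q')(p) = 41 (Function('Q')(p) = Add(35, 6) = 41)
Mul(Add(19037, -20428), Add(Mul(Add(16233, -22377), Add(Function('Q')(25), -23386)), -26174)) = Mul(Add(19037, -20428), Add(Mul(Add(16233, -22377), Add(41, -23386)), -26174)) = Mul(-1391, Add(Mul(-6144, -23345), -26174)) = Mul(-1391, Add(143431680, -26174)) = Mul(-1391, 143405506) = -199477058846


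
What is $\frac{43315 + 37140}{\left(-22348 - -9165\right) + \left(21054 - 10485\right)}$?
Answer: $- \frac{80455}{2614} \approx -30.779$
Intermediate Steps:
$\frac{43315 + 37140}{\left(-22348 - -9165\right) + \left(21054 - 10485\right)} = \frac{80455}{\left(-22348 + 9165\right) + \left(21054 - 10485\right)} = \frac{80455}{-13183 + 10569} = \frac{80455}{-2614} = 80455 \left(- \frac{1}{2614}\right) = - \frac{80455}{2614}$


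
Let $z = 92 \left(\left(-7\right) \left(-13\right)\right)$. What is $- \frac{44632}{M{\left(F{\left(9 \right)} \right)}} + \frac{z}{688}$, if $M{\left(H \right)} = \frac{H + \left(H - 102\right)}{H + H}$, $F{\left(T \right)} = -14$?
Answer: $- \frac{107337811}{11180} \approx -9600.9$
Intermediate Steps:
$M{\left(H \right)} = \frac{-102 + 2 H}{2 H}$ ($M{\left(H \right)} = \frac{H + \left(-102 + H\right)}{2 H} = \left(-102 + 2 H\right) \frac{1}{2 H} = \frac{-102 + 2 H}{2 H}$)
$z = 8372$ ($z = 92 \cdot 91 = 8372$)
$- \frac{44632}{M{\left(F{\left(9 \right)} \right)}} + \frac{z}{688} = - \frac{44632}{\frac{1}{-14} \left(-51 - 14\right)} + \frac{8372}{688} = - \frac{44632}{\left(- \frac{1}{14}\right) \left(-65\right)} + 8372 \cdot \frac{1}{688} = - \frac{44632}{\frac{65}{14}} + \frac{2093}{172} = \left(-44632\right) \frac{14}{65} + \frac{2093}{172} = - \frac{624848}{65} + \frac{2093}{172} = - \frac{107337811}{11180}$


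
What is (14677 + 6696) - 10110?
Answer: 11263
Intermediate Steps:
(14677 + 6696) - 10110 = 21373 - 10110 = 11263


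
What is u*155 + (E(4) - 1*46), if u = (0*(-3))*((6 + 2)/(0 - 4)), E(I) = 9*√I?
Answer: -28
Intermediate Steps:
u = 0 (u = 0*(8/(-4)) = 0*(8*(-¼)) = 0*(-2) = 0)
u*155 + (E(4) - 1*46) = 0*155 + (9*√4 - 1*46) = 0 + (9*2 - 46) = 0 + (18 - 46) = 0 - 28 = -28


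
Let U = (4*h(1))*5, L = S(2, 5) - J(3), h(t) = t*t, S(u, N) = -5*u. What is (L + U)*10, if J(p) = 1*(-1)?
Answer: 110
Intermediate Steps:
h(t) = t²
J(p) = -1
L = -9 (L = -5*2 - 1*(-1) = -10 + 1 = -9)
U = 20 (U = (4*1²)*5 = (4*1)*5 = 4*5 = 20)
(L + U)*10 = (-9 + 20)*10 = 11*10 = 110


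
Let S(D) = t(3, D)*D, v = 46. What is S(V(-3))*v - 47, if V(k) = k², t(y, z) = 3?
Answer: 1195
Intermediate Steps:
S(D) = 3*D
S(V(-3))*v - 47 = (3*(-3)²)*46 - 47 = (3*9)*46 - 47 = 27*46 - 47 = 1242 - 47 = 1195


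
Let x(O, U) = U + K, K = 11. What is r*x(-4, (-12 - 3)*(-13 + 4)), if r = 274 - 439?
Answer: -24090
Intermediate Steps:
x(O, U) = 11 + U (x(O, U) = U + 11 = 11 + U)
r = -165
r*x(-4, (-12 - 3)*(-13 + 4)) = -165*(11 + (-12 - 3)*(-13 + 4)) = -165*(11 - 15*(-9)) = -165*(11 + 135) = -165*146 = -24090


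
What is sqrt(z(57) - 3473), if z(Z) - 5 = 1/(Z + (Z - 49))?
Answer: I*sqrt(14652235)/65 ≈ 58.89*I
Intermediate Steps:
z(Z) = 5 + 1/(-49 + 2*Z) (z(Z) = 5 + 1/(Z + (Z - 49)) = 5 + 1/(Z + (-49 + Z)) = 5 + 1/(-49 + 2*Z))
sqrt(z(57) - 3473) = sqrt(2*(-122 + 5*57)/(-49 + 2*57) - 3473) = sqrt(2*(-122 + 285)/(-49 + 114) - 3473) = sqrt(2*163/65 - 3473) = sqrt(2*(1/65)*163 - 3473) = sqrt(326/65 - 3473) = sqrt(-225419/65) = I*sqrt(14652235)/65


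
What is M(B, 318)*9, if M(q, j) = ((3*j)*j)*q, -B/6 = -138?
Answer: 2260728144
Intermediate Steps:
B = 828 (B = -6*(-138) = 828)
M(q, j) = 3*q*j² (M(q, j) = (3*j²)*q = 3*q*j²)
M(B, 318)*9 = (3*828*318²)*9 = (3*828*101124)*9 = 251192016*9 = 2260728144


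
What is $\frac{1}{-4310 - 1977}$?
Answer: $- \frac{1}{6287} \approx -0.00015906$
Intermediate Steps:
$\frac{1}{-4310 - 1977} = \frac{1}{-6287} = - \frac{1}{6287}$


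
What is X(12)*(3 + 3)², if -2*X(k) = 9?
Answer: -162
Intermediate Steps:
X(k) = -9/2 (X(k) = -½*9 = -9/2)
X(12)*(3 + 3)² = -9*(3 + 3)²/2 = -9/2*6² = -9/2*36 = -162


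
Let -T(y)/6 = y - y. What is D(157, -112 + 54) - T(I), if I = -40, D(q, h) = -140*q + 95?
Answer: -21885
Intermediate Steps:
D(q, h) = 95 - 140*q
T(y) = 0 (T(y) = -6*(y - y) = -6*0 = 0)
D(157, -112 + 54) - T(I) = (95 - 140*157) - 1*0 = (95 - 21980) + 0 = -21885 + 0 = -21885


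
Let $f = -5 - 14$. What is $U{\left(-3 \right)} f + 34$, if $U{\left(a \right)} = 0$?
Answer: $34$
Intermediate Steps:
$f = -19$ ($f = -5 - 14 = -19$)
$U{\left(-3 \right)} f + 34 = 0 \left(-19\right) + 34 = 0 + 34 = 34$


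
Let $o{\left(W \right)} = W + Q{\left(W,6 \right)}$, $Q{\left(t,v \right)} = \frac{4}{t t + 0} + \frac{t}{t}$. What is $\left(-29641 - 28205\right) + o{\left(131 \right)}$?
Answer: $- \frac{990429950}{17161} \approx -57714.0$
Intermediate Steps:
$Q{\left(t,v \right)} = 1 + \frac{4}{t^{2}}$ ($Q{\left(t,v \right)} = \frac{4}{t^{2} + 0} + 1 = \frac{4}{t^{2}} + 1 = 1 + \frac{4}{t^{2}}$)
$o{\left(W \right)} = 1 + W + \frac{4}{W^{2}}$ ($o{\left(W \right)} = W + \left(1 + \frac{4}{W^{2}}\right) = 1 + W + \frac{4}{W^{2}}$)
$\left(-29641 - 28205\right) + o{\left(131 \right)} = \left(-29641 - 28205\right) + \left(1 + 131 + \frac{4}{17161}\right) = -57846 + \left(1 + 131 + 4 \cdot \frac{1}{17161}\right) = -57846 + \left(1 + 131 + \frac{4}{17161}\right) = -57846 + \frac{2265256}{17161} = - \frac{990429950}{17161}$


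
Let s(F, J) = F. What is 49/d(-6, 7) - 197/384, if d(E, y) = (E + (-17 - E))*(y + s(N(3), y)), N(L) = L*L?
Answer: -4525/6528 ≈ -0.69317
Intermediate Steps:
N(L) = L²
d(E, y) = -153 - 17*y (d(E, y) = (E + (-17 - E))*(y + 3²) = -17*(y + 9) = -17*(9 + y) = -153 - 17*y)
49/d(-6, 7) - 197/384 = 49/(-153 - 17*7) - 197/384 = 49/(-153 - 119) - 197*1/384 = 49/(-272) - 197/384 = 49*(-1/272) - 197/384 = -49/272 - 197/384 = -4525/6528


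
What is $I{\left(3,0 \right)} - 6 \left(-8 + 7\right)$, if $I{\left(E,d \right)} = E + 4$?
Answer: $13$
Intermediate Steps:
$I{\left(E,d \right)} = 4 + E$
$I{\left(3,0 \right)} - 6 \left(-8 + 7\right) = \left(4 + 3\right) - 6 \left(-8 + 7\right) = 7 - -6 = 7 + 6 = 13$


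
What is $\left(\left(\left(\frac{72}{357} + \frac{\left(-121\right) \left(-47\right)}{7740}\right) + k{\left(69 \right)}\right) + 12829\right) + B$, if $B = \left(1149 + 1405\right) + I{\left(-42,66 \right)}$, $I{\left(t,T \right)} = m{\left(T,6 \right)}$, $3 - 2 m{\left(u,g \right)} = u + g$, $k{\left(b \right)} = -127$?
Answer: $\frac{14020777303}{921060} \approx 15222.0$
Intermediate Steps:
$m{\left(u,g \right)} = \frac{3}{2} - \frac{g}{2} - \frac{u}{2}$ ($m{\left(u,g \right)} = \frac{3}{2} - \frac{u + g}{2} = \frac{3}{2} - \frac{g + u}{2} = \frac{3}{2} - \left(\frac{g}{2} + \frac{u}{2}\right) = \frac{3}{2} - \frac{g}{2} - \frac{u}{2}$)
$I{\left(t,T \right)} = - \frac{3}{2} - \frac{T}{2}$ ($I{\left(t,T \right)} = \frac{3}{2} - 3 - \frac{T}{2} = - \frac{3}{2} - \frac{T}{2}$)
$B = \frac{5039}{2}$ ($B = \left(1149 + 1405\right) - \frac{69}{2} = 2554 - \frac{69}{2} = \frac{5039}{2} \approx 2519.5$)
$\left(\left(\left(\frac{72}{357} + \frac{\left(-121\right) \left(-47\right)}{7740}\right) + k{\left(69 \right)}\right) + 12829\right) + B = \left(\left(\left(\frac{72}{357} + \frac{\left(-121\right) \left(-47\right)}{7740}\right) - 127\right) + 12829\right) + \frac{5039}{2} = \left(\left(\left(72 \cdot \frac{1}{357} + 5687 \cdot \frac{1}{7740}\right) - 127\right) + 12829\right) + \frac{5039}{2} = \left(\left(\left(\frac{24}{119} + \frac{5687}{7740}\right) - 127\right) + 12829\right) + \frac{5039}{2} = \left(\left(\frac{862513}{921060} - 127\right) + 12829\right) + \frac{5039}{2} = \left(- \frac{116112107}{921060} + 12829\right) + \frac{5039}{2} = \frac{11700166633}{921060} + \frac{5039}{2} = \frac{14020777303}{921060}$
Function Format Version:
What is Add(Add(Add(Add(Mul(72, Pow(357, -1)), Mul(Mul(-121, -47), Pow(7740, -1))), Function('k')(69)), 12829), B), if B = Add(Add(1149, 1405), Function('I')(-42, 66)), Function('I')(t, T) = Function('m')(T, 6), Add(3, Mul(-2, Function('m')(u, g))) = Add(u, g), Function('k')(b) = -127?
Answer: Rational(14020777303, 921060) ≈ 15222.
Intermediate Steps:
Function('m')(u, g) = Add(Rational(3, 2), Mul(Rational(-1, 2), g), Mul(Rational(-1, 2), u)) (Function('m')(u, g) = Add(Rational(3, 2), Mul(Rational(-1, 2), Add(u, g))) = Add(Rational(3, 2), Mul(Rational(-1, 2), Add(g, u))) = Add(Rational(3, 2), Add(Mul(Rational(-1, 2), g), Mul(Rational(-1, 2), u))) = Add(Rational(3, 2), Mul(Rational(-1, 2), g), Mul(Rational(-1, 2), u)))
Function('I')(t, T) = Add(Rational(-3, 2), Mul(Rational(-1, 2), T)) (Function('I')(t, T) = Add(Rational(3, 2), Mul(Rational(-1, 2), 6), Mul(Rational(-1, 2), T)) = Add(Rational(3, 2), -3, Mul(Rational(-1, 2), T)) = Add(Rational(-3, 2), Mul(Rational(-1, 2), T)))
B = Rational(5039, 2) (B = Add(Add(1149, 1405), Add(Rational(-3, 2), Mul(Rational(-1, 2), 66))) = Add(2554, Add(Rational(-3, 2), -33)) = Add(2554, Rational(-69, 2)) = Rational(5039, 2) ≈ 2519.5)
Add(Add(Add(Add(Mul(72, Pow(357, -1)), Mul(Mul(-121, -47), Pow(7740, -1))), Function('k')(69)), 12829), B) = Add(Add(Add(Add(Mul(72, Pow(357, -1)), Mul(Mul(-121, -47), Pow(7740, -1))), -127), 12829), Rational(5039, 2)) = Add(Add(Add(Add(Mul(72, Rational(1, 357)), Mul(5687, Rational(1, 7740))), -127), 12829), Rational(5039, 2)) = Add(Add(Add(Add(Rational(24, 119), Rational(5687, 7740)), -127), 12829), Rational(5039, 2)) = Add(Add(Add(Rational(862513, 921060), -127), 12829), Rational(5039, 2)) = Add(Add(Rational(-116112107, 921060), 12829), Rational(5039, 2)) = Add(Rational(11700166633, 921060), Rational(5039, 2)) = Rational(14020777303, 921060)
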